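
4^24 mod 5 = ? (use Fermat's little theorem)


Fermat's little theorem: if p is prime and gcd(a,p)=1, then a^(p-1) ≡ 1 (mod p)
p = 5 is prime, gcd(4,5) = 1
Reduce exponent: 24 mod 4 = 0
So 4^24 ≡ 4^0 (mod 5)
4^0 = 1

4^24 ≡ 1 (mod 5)


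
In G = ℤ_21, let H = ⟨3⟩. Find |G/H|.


|⟨3⟩| = n / gcd(3, 21) = 21 / 3 = 7
H is normal (ℤ_21 is abelian).
|G/H| = |G| / |H| = 21 / 7 = 3

|G/H| = 3


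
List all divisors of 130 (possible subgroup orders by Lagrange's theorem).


Lagrange's theorem: |H| divides |G|
|G| = 130
Divisors of 130: 1, 2, 5, 10, 13, 26, 65, 130

Possible subgroup orders: {1, 2, 5, 10, 13, 26, 65, 130}


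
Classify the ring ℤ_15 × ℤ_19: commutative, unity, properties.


Direct product ring; commutative with unity (1,1); but (1,0)·(0,1) = (0,0) gives zero divisors, so not an integral domain
Commutative: Yes
Integral domain: No
Has unity: Yes

ℤ_15 × ℤ_19: Commutative=Yes, Unity=Yes


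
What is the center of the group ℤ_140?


Z(G) = {g ∈ G | gx = xg for all x ∈ G}
ℤ_140 is abelian, so Z(G) = G

Z(ℤ_140) = ℤ_140


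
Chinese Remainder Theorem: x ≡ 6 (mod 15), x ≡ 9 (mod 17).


m₁ = 15, m₂ = 17, gcd = 1, so CRT applies. M = m₁·m₂ = 255
Let M₁ = M/m₁ = 17, M₂ = M/m₂ = 15
Find y₁ ≡ M₁⁻¹ (mod m₁): 17⁻¹ ≡ 8 (mod 15)
Find y₂ ≡ M₂⁻¹ (mod m₂): 15⁻¹ ≡ 8 (mod 17)
x = a₁·M₁·y₁ + a₂·M₂·y₂ = 6·17·8 + 9·15·8 = 1896
Reduce mod 255: x ≡ 111
Check: 111 mod 15 = 6 ✓, 111 mod 17 = 9 ✓

x ≡ 111 (mod 255)


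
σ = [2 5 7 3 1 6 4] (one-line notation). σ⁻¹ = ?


To find σ⁻¹, swap domain and range:
σ(1) = 2 → σ⁻¹(2) = 1
σ(2) = 5 → σ⁻¹(5) = 2
σ(3) = 7 → σ⁻¹(7) = 3
σ(4) = 3 → σ⁻¹(3) = 4
σ(5) = 1 → σ⁻¹(1) = 5
σ(6) = 6 → σ⁻¹(6) = 6
σ(7) = 4 → σ⁻¹(4) = 7

σ⁻¹ = [5 1 4 7 2 6 3]


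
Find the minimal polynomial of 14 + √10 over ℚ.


Let α = 14 + √10. Then α - 14 = √10, so (α - 14)² = 10, giving α² - 28α + 186 = 0. Degree 2 and α ∉ ℚ, so this is the minimal polynomial.

Minimal polynomial: x² - 28x + 186


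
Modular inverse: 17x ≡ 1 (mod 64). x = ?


Use the extended Euclidean algorithm to write 1 = 17·s + 64·t; then s mod 64 is the inverse.
Euclidean algorithm:
  17 = 0·64 + 17
  64 = 3·17 + 13
  17 = 1·13 + 4
  13 = 3·4 + 1
  4 = 4·1 + 0
gcd(17,64) = 1
Back-substitution gives: 17·(-15) + 64·(4) = 1
So 17⁻¹ ≡ -15 ≡ 49 (mod 64)
Check: 17 × 49 = 833 ≡ 1 (mod 64) ✓

17⁻¹ ≡ 49 (mod 64)


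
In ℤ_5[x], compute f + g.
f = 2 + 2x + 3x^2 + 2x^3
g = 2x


Add coefficients mod 5:
x^0: 2 + 0 = 2 (mod 5)
x^1: 2 + 2 = 4 (mod 5)
x^2: 3 + 0 = 3 (mod 5)
x^3: 2 + 0 = 2 (mod 5)
Result: 2 + 4x + 3x^2 + 2x^3

f + g = 2 + 4x + 3x^2 + 2x^3


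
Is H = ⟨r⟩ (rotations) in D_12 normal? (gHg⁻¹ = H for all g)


H = ⟨r⟩ (rotations) in D_12
The rotation subgroup ⟨r⟩ has index 2 in D_12, so it is normal

Yes, normal subgroup


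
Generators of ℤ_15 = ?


g generates ℤ_n iff gcd(g,n) = 1
Checking each g ∈ {1,...,14}:
gcd(1,15) = 1
gcd(2,15) = 1
gcd(3,15) = 3
gcd(4,15) = 1
gcd(5,15) = 5
gcd(6,15) = 3
gcd(7,15) = 1
gcd(8,15) = 1
gcd(9,15) = 3
gcd(10,15) = 5
gcd(11,15) = 1
gcd(12,15) = 3
gcd(13,15) = 1
gcd(14,15) = 1
Generators: {1, 2, 4, 7, 8, 11, 13, 14}
Number of generators = φ(15) = 8

Generators of ℤ_15 = {1, 2, 4, 7, 8, 11, 13, 14}


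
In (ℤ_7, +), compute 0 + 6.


Operation: addition mod 7
0 + 6 = (a + b) mod 7 with a = 0, b = 6

0 + 6 = 6


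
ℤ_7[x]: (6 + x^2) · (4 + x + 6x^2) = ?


Expand and collect like terms; reduce coefficients mod 7:
x^0: 6·4 = 24 ≡ 3 (mod 7)
x^1: 6·1 + 0·4 = 6 ≡ 6 (mod 7)
x^2: 6·6 + 0·1 + 1·4 = 40 ≡ 5 (mod 7)
x^3: 0·6 + 1·1 = 1 ≡ 1 (mod 7)
x^4: 1·6 = 6 ≡ 6 (mod 7)
Result: 3 + 6x + 5x^2 + x^3 + 6x^4

f · g = 3 + 6x + 5x^2 + x^3 + 6x^4


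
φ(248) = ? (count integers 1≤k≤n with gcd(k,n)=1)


Factor n: 248 = 2^3 × 31
φ(n) = n · ∏(1 - 1/p) over distinct primes p | n
φ(248) = 248 · (1 - 1/2) · (1 - 1/31) = 120

φ(248) = 120


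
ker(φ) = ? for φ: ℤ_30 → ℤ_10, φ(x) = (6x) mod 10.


Kernel = preimage of identity
ker(φ) = {x ∈ ℤ_30 : 6x ≡ 0 (mod 10)}. Since 10 | 30, φ is well-defined. The kernel is the cyclic subgroup ⟨5⟩ of ℤ_30 (order 6), i.e. {0, 5, 10, 15, 20, 25}

ker(φ) = {0, 5, 10, 15, 20, 25}


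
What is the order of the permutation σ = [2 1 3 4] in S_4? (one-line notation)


Cycle decomposition: (1 2)
Cycle lengths: 2
Order = lcm(2) = 2

ord(σ) = 2


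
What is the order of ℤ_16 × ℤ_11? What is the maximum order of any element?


|ℤ_16 × ℤ_11| = 16 × 11 = 176
Max element order = lcm(16,11) = 176
Cyclic? Yes (gcd=1)

|ℤ_16×ℤ_11| = 176, max element order = 176


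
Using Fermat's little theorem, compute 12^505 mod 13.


Fermat's little theorem: if p is prime and gcd(a,p)=1, then a^(p-1) ≡ 1 (mod p)
p = 13 is prime, gcd(12,13) = 1
Reduce exponent: 505 mod 12 = 1
So 12^505 ≡ 12^1 (mod 13)
12^1 mod 13 = 12

12^505 ≡ 12 (mod 13)


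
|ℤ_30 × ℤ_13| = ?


|A × B| = |A| · |B|
|ℤ_30 × ℤ_13| = 30 × 13 = 390

|ℤ_30 × ℤ_13| = 390


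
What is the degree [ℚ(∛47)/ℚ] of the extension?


∛47 has minimal polynomial x³ - 47 (irreducible over ℚ since 47 is not a perfect cube)

[ℚ(∛47)/ℚ] = 3


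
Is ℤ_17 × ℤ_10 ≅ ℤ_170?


Comparing ℤ_17 × ℤ_10 and ℤ_170:
gcd(17,10) = 1, so ℤ_17 × ℤ_10 ≅ ℤ_170 (CRT)

Yes, ℤ_17 × ℤ_10 ≅ ℤ_170


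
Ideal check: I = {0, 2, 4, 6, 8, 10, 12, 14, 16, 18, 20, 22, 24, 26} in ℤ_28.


Check ideal conditions for I = {0, 2, 4, 6, 8, 10, 12, 14, 16, 18, 20, 22, 24, 26} in ℤ_28:
(1) I is an additive subgroup? Yes
(2) For r ∈ ℤ_28 and a ∈ I: r·a ∈ I? Yes

Yes, I is an ideal of ℤ_28


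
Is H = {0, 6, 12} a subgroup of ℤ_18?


Subgroup test for H = {0, 6, 12} in (ℤ_18, +):
(1) 0 ∈ H? Yes
(2) Closure: for all a,b ∈ H, (a+b) mod 18 ∈ H? Yes
(3) Inverses: for all a ∈ H, -a mod 18 ∈ H? Yes

Yes, H is a subgroup of ℤ_18


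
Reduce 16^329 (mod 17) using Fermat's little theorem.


Fermat's little theorem: if p is prime and gcd(a,p)=1, then a^(p-1) ≡ 1 (mod p)
p = 17 is prime, gcd(16,17) = 1
Reduce exponent: 329 mod 16 = 9
So 16^329 ≡ 16^9 (mod 17)
16^9 mod 17 = 16

16^329 ≡ 16 (mod 17)


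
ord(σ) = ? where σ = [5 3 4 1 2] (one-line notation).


Cycle decomposition: (1 5 2 3 4)
Cycle lengths: 5
Order = lcm(5) = 5

ord(σ) = 5


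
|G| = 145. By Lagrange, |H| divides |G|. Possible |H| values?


Lagrange's theorem: |H| divides |G|
|G| = 145
Divisors of 145: 1, 5, 29, 145

Possible subgroup orders: {1, 5, 29, 145}


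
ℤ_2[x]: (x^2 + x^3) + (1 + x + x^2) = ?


Add coefficients mod 2:
x^0: 0 + 1 = 1 (mod 2)
x^1: 0 + 1 = 1 (mod 2)
x^2: 1 + 1 = 0 (mod 2)
x^3: 1 + 0 = 1 (mod 2)
Result: 1 + x + x^3

f + g = 1 + x + x^3


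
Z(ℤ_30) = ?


Z(G) = {g ∈ G | gx = xg for all x ∈ G}
ℤ_30 is abelian, so Z(G) = G

Z(ℤ_30) = ℤ_30


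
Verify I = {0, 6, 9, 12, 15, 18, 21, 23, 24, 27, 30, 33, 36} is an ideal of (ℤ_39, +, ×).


Check ideal conditions for I = {0, 6, 9, 12, 15, 18, 21, 23, 24, 27, 30, 33, 36} in ℤ_39:
(1) I is an additive subgroup? No
(2) For r ∈ ℤ_39 and a ∈ I: r·a ∈ I? No  [counterexample: r=2, a=21, r·a mod 39 = 3 ∉ I]

No, I is not an ideal of ℤ_39


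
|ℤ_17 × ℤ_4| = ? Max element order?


|ℤ_17 × ℤ_4| = 17 × 4 = 68
Max element order = lcm(17,4) = 68
Cyclic? Yes (gcd=1)

|ℤ_17×ℤ_4| = 68, max element order = 68


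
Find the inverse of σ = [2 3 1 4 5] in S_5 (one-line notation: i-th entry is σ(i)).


To find σ⁻¹, swap domain and range:
σ(1) = 2 → σ⁻¹(2) = 1
σ(2) = 3 → σ⁻¹(3) = 2
σ(3) = 1 → σ⁻¹(1) = 3
σ(4) = 4 → σ⁻¹(4) = 4
σ(5) = 5 → σ⁻¹(5) = 5

σ⁻¹ = [3 1 2 4 5]


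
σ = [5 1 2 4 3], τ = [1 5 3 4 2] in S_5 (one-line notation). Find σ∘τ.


σ∘τ: apply τ first, then σ
1 →τ 1 →σ 5
2 →τ 5 →σ 3
3 →τ 3 →σ 2
4 →τ 4 →σ 4
5 →τ 2 →σ 1

σ∘τ = [5 3 2 4 1]


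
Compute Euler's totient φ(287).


Factor n: 287 = 7 × 41
φ(n) = n · ∏(1 - 1/p) over distinct primes p | n
φ(287) = 287 · (1 - 1/7) · (1 - 1/41) = 240

φ(287) = 240


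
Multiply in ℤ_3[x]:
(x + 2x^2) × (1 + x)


Expand and collect like terms; reduce coefficients mod 3:
x^0: 0·1 = 0 ≡ 0 (mod 3)
x^1: 0·1 + 1·1 = 1 ≡ 1 (mod 3)
x^2: 1·1 + 2·1 = 3 ≡ 0 (mod 3)
x^3: 2·1 = 2 ≡ 2 (mod 3)
Result: x + 2x^3

f · g = x + 2x^3


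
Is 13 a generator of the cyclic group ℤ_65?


g generates ℤ_n iff gcd(g, n) = 1
gcd(13, 65) = 13
Since gcd = 13 ≠ 1, ⟨13⟩ has order 5 < 65, so 13 is not a generator.

No, 13 does not generate ℤ_65


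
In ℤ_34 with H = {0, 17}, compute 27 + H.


27 + H = {27 + h (mod 34) : h ∈ H}
27+0=27, 27+17=10
27 + H = {10, 27} = 10 + H

27 + H = {10, 27}


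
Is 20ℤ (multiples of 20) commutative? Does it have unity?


20ℤ is a commutative ring under +,× but has no multiplicative identity (1 ∉ 20ℤ); it has no zero divisors, but without unity it is not an integral domain
Commutative: Yes
Integral domain: No
Has unity: No

20ℤ (multiples of 20): Commutative=Yes, Unity=No


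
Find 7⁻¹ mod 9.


Use the extended Euclidean algorithm to write 1 = 7·s + 9·t; then s mod 9 is the inverse.
Euclidean algorithm:
  7 = 0·9 + 7
  9 = 1·7 + 2
  7 = 3·2 + 1
  2 = 2·1 + 0
gcd(7,9) = 1
Back-substitution gives: 7·(4) + 9·(-3) = 1
So 7⁻¹ ≡ 4 ≡ 4 (mod 9)
Check: 7 × 4 = 28 ≡ 1 (mod 9) ✓

7⁻¹ ≡ 4 (mod 9)


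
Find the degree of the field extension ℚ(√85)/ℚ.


√85 has minimal polynomial x² - 85 (irreducible over ℚ since 85 is squarefree)

[ℚ(√85)/ℚ] = 2


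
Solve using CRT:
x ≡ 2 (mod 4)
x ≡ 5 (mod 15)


m₁ = 4, m₂ = 15, gcd = 1, so CRT applies. M = m₁·m₂ = 60
Let M₁ = M/m₁ = 15, M₂ = M/m₂ = 4
Find y₁ ≡ M₁⁻¹ (mod m₁): 15⁻¹ ≡ 3 (mod 4)
Find y₂ ≡ M₂⁻¹ (mod m₂): 4⁻¹ ≡ 4 (mod 15)
x = a₁·M₁·y₁ + a₂·M₂·y₂ = 2·15·3 + 5·4·4 = 170
Reduce mod 60: x ≡ 50
Check: 50 mod 4 = 2 ✓, 50 mod 15 = 5 ✓

x ≡ 50 (mod 60)


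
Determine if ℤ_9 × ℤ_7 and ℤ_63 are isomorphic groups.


Comparing ℤ_9 × ℤ_7 and ℤ_63:
gcd(9,7) = 1, so ℤ_9 × ℤ_7 ≅ ℤ_63 (CRT)

Yes, ℤ_9 × ℤ_7 ≅ ℤ_63


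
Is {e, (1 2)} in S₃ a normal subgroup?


H = {e, (1 2)} in S₃
(1 3)(1 2)(1 3)⁻¹ = (2 3) ∉ {e, (1 2)}, so it is not normal

No, not a normal subgroup


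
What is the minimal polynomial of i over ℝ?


i satisfies x² + 1 = 0, irreducible over ℝ

Minimal polynomial: x² + 1


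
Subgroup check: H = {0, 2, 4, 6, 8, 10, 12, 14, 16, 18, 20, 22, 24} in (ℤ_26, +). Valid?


Subgroup test for H = {0, 2, 4, 6, 8, 10, 12, 14, 16, 18, 20, 22, 24} in (ℤ_26, +):
(1) 0 ∈ H? Yes
(2) Closure: for all a,b ∈ H, (a+b) mod 26 ∈ H? Yes
(3) Inverses: for all a ∈ H, -a mod 26 ∈ H? Yes

Yes, H is a subgroup of ℤ_26


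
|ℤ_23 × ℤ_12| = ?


|A × B| = |A| · |B|
|ℤ_23 × ℤ_12| = 23 × 12 = 276

|ℤ_23 × ℤ_12| = 276


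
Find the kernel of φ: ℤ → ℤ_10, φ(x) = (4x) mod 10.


Kernel = preimage of identity
ker(φ) = {x ∈ ℤ : 4x ≡ 0 (mod 10)}. gcd(4,10) = 2, so 4x ≡ 0 (mod 10) ⟺ x ≡ 0 (mod 10/2 = 5). Hence ker(φ) = 5ℤ

ker(φ) = 5ℤ


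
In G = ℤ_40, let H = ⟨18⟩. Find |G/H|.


|⟨18⟩| = n / gcd(18, 40) = 40 / 2 = 20
H is normal (ℤ_40 is abelian).
|G/H| = |G| / |H| = 40 / 20 = 2

|G/H| = 2


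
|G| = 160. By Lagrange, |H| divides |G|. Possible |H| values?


Lagrange's theorem: |H| divides |G|
|G| = 160
Divisors of 160: 1, 2, 4, 5, 8, 10, 16, 20, 32, 40, 80, 160

Possible subgroup orders: {1, 2, 4, 5, 8, 10, 16, 20, 32, 40, 80, 160}


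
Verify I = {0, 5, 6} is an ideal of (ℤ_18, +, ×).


Check ideal conditions for I = {0, 5, 6} in ℤ_18:
(1) I is an additive subgroup? No
(2) For r ∈ ℤ_18 and a ∈ I: r·a ∈ I? No  [counterexample: r=2, a=5, r·a mod 18 = 10 ∉ I]

No, I is not an ideal of ℤ_18


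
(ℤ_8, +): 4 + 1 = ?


Operation: addition mod 8
4 + 1 = (a + b) mod 8 with a = 4, b = 1

4 + 1 = 5


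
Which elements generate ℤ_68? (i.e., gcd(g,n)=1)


g generates ℤ_n iff gcd(g,n) = 1
Prime factors of 68: 2, 17
Generators are g ∈ {1,...,67} not divisible by any of these primes.
Generators: {1, 3, 5, 7, 9, 11, 13, 15, 19, 21, 23, 25, 27, 29, 31, 33, 35, 37, 39, 41, 43, 45, 47, 49, 53, 55, 57, 59, 61, 63, 65, 67}
Number of generators = φ(68) = 32

Generators of ℤ_68 = {1, 3, 5, 7, 9, 11, 13, 15, 19, 21, 23, 25, 27, 29, 31, 33, 35, 37, 39, 41, 43, 45, 47, 49, 53, 55, 57, 59, 61, 63, 65, 67}


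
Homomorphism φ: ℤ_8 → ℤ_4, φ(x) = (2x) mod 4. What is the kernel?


Kernel = preimage of identity
ker(φ) = {x ∈ ℤ_8 : 2x ≡ 0 (mod 4)}. Since 4 | 8, φ is well-defined. The kernel is the cyclic subgroup ⟨2⟩ of ℤ_8 (order 4), i.e. {0, 2, 4, 6}

ker(φ) = {0, 2, 4, 6}


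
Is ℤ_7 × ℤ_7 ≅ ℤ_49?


Comparing ℤ_7 × ℤ_7 and ℤ_49:
gcd(7,7) = 7 ≠ 1. Max element order in ℤ_7×ℤ_7 is lcm(7,7) = 7 < 49, so it has no element of order 49

No, ℤ_7 × ℤ_7 ≇ ℤ_49


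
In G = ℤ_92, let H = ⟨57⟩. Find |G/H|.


|⟨57⟩| = n / gcd(57, 92) = 92 / 1 = 92
H is normal (ℤ_92 is abelian).
|G/H| = |G| / |H| = 92 / 92 = 1

|G/H| = 1


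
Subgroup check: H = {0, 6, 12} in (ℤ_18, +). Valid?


Subgroup test for H = {0, 6, 12} in (ℤ_18, +):
(1) 0 ∈ H? Yes
(2) Closure: for all a,b ∈ H, (a+b) mod 18 ∈ H? Yes
(3) Inverses: for all a ∈ H, -a mod 18 ∈ H? Yes

Yes, H is a subgroup of ℤ_18


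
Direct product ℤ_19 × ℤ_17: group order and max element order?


|ℤ_19 × ℤ_17| = 19 × 17 = 323
Max element order = lcm(19,17) = 323
Cyclic? Yes (gcd=1)

|ℤ_19×ℤ_17| = 323, max element order = 323


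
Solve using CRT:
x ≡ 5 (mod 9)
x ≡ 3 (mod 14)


m₁ = 9, m₂ = 14, gcd = 1, so CRT applies. M = m₁·m₂ = 126
Let M₁ = M/m₁ = 14, M₂ = M/m₂ = 9
Find y₁ ≡ M₁⁻¹ (mod m₁): 14⁻¹ ≡ 2 (mod 9)
Find y₂ ≡ M₂⁻¹ (mod m₂): 9⁻¹ ≡ 11 (mod 14)
x = a₁·M₁·y₁ + a₂·M₂·y₂ = 5·14·2 + 3·9·11 = 437
Reduce mod 126: x ≡ 59
Check: 59 mod 9 = 5 ✓, 59 mod 14 = 3 ✓

x ≡ 59 (mod 126)


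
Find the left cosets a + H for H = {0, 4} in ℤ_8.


H = {0, 4}, |H| = 2
Number of cosets = |G|/|H| = 8/2 = 4
0 + H = {0, 4}
1 + H = {1, 5}
2 + H = {2, 6}
3 + H = {3, 7}

Cosets: 0+H={0,4}; 1+H={1,5}; 2+H={2,6}; 3+H={3,7}


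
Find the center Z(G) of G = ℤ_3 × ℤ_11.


Z(G) = {g ∈ G | gx = xg for all x ∈ G}
Direct product of abelian groups is abelian, so Z(G) = G

Z(ℤ_3 × ℤ_11) = ℤ_3 × ℤ_11


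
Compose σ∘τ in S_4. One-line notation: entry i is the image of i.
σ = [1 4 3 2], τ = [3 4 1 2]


σ∘τ: apply τ first, then σ
1 →τ 3 →σ 3
2 →τ 4 →σ 2
3 →τ 1 →σ 1
4 →τ 2 →σ 4

σ∘τ = [3 2 1 4]


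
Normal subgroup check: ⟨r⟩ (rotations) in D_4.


H = ⟨r⟩ (rotations) in D_4
The rotation subgroup ⟨r⟩ has index 2 in D_4, so it is normal

Yes, normal subgroup


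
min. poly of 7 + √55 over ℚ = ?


Let α = 7 + √55. Then α - 7 = √55, so (α - 7)² = 55, giving α² - 14α - 6 = 0. Degree 2 and α ∉ ℚ, so this is the minimal polynomial.

Minimal polynomial: x² - 14x - 6


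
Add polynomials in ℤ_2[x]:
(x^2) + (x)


Add coefficients mod 2:
x^0: 0 + 0 = 0 (mod 2)
x^1: 0 + 1 = 1 (mod 2)
x^2: 1 + 0 = 1 (mod 2)
Result: x + x^2

f + g = x + x^2


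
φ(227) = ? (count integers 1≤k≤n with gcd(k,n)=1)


Factor n: 227 = 227
φ(n) = n · ∏(1 - 1/p) over distinct primes p | n
φ(227) = 227 · (1 - 1/227) = 226

φ(227) = 226


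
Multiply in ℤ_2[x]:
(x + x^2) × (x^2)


Expand and collect like terms; reduce coefficients mod 2:
x^0: 0·0 = 0 ≡ 0 (mod 2)
x^1: 0·0 + 1·0 = 0 ≡ 0 (mod 2)
x^2: 0·1 + 1·0 + 1·0 = 0 ≡ 0 (mod 2)
x^3: 1·1 + 1·0 = 1 ≡ 1 (mod 2)
x^4: 1·1 = 1 ≡ 1 (mod 2)
Result: x^3 + x^4

f · g = x^3 + x^4


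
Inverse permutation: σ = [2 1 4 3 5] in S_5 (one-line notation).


To find σ⁻¹, swap domain and range:
σ(1) = 2 → σ⁻¹(2) = 1
σ(2) = 1 → σ⁻¹(1) = 2
σ(3) = 4 → σ⁻¹(4) = 3
σ(4) = 3 → σ⁻¹(3) = 4
σ(5) = 5 → σ⁻¹(5) = 5

σ⁻¹ = [2 1 4 3 5]


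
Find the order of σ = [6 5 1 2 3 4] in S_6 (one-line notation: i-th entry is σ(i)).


Cycle decomposition: (1 6 4 2 5 3)
Cycle lengths: 6
Order = lcm(6) = 6

ord(σ) = 6


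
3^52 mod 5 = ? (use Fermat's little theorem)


Fermat's little theorem: if p is prime and gcd(a,p)=1, then a^(p-1) ≡ 1 (mod p)
p = 5 is prime, gcd(3,5) = 1
Reduce exponent: 52 mod 4 = 0
So 3^52 ≡ 3^0 (mod 5)
3^0 = 1

3^52 ≡ 1 (mod 5)


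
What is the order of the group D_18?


|D_n| = 2n (n rotations and n reflections)
|D_18| = 2×18 = 36

|D_18| = 36


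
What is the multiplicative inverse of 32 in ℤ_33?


Use the extended Euclidean algorithm to write 1 = 32·s + 33·t; then s mod 33 is the inverse.
Euclidean algorithm:
  32 = 0·33 + 32
  33 = 1·32 + 1
  32 = 32·1 + 0
gcd(32,33) = 1
Back-substitution gives: 32·(-1) + 33·(1) = 1
So 32⁻¹ ≡ -1 ≡ 32 (mod 33)
Check: 32 × 32 = 1024 ≡ 1 (mod 33) ✓

32⁻¹ ≡ 32 (mod 33)


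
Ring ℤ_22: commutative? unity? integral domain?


ℤ_22 is a commutative ring with unity 1; 22 = 2×11 is composite, so 2·11 ≡ 0 gives zero divisors (not an integral domain)
Commutative: Yes
Integral domain: No
Has unity: Yes

ℤ_22: Commutative=Yes, Unity=Yes


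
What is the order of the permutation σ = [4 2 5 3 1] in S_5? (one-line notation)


Cycle decomposition: (1 4 3 5)
Cycle lengths: 4
Order = lcm(4) = 4

ord(σ) = 4


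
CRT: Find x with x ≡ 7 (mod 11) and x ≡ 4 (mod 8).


m₁ = 11, m₂ = 8, gcd = 1, so CRT applies. M = m₁·m₂ = 88
Let M₁ = M/m₁ = 8, M₂ = M/m₂ = 11
Find y₁ ≡ M₁⁻¹ (mod m₁): 8⁻¹ ≡ 7 (mod 11)
Find y₂ ≡ M₂⁻¹ (mod m₂): 11⁻¹ ≡ 3 (mod 8)
x = a₁·M₁·y₁ + a₂·M₂·y₂ = 7·8·7 + 4·11·3 = 524
Reduce mod 88: x ≡ 84
Check: 84 mod 11 = 7 ✓, 84 mod 8 = 4 ✓

x ≡ 84 (mod 88)


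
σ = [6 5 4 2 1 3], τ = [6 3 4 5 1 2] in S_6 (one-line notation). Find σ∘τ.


σ∘τ: apply τ first, then σ
1 →τ 6 →σ 3
2 →τ 3 →σ 4
3 →τ 4 →σ 2
4 →τ 5 →σ 1
5 →τ 1 →σ 6
6 →τ 2 →σ 5

σ∘τ = [3 4 2 1 6 5]


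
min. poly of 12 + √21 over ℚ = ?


Let α = 12 + √21. Then α - 12 = √21, so (α - 12)² = 21, giving α² - 24α + 123 = 0. Degree 2 and α ∉ ℚ, so this is the minimal polynomial.

Minimal polynomial: x² - 24x + 123


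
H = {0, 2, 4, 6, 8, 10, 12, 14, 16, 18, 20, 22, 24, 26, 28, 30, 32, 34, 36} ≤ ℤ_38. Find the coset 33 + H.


33 + H = {33 + h (mod 38) : h ∈ H}
33+0=33, 33+2=35, 33+4=37, 33+6=1, 33+8=3, 33+10=5, 33+12=7, 33+14=9, 33+16=11, 33+18=13, 33+20=15, 33+22=17, 33+24=19, 33+26=21, 33+28=23, 33+30=25, 33+32=27, 33+34=29, 33+36=31
33 + H = {1, 3, 5, 7, 9, 11, 13, 15, 17, 19, 21, 23, 25, 27, 29, 31, 33, 35, 37} = 1 + H

33 + H = {1, 3, 5, 7, 9, 11, 13, 15, 17, 19, 21, 23, 25, 27, 29, 31, 33, 35, 37}


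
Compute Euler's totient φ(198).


Factor n: 198 = 2 × 3^2 × 11
φ(n) = n · ∏(1 - 1/p) over distinct primes p | n
φ(198) = 198 · (1 - 1/2) · (1 - 1/3) · (1 - 1/11) = 60

φ(198) = 60


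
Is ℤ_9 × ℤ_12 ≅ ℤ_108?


Comparing ℤ_9 × ℤ_12 and ℤ_108:
gcd(9,12) = 3 ≠ 1. Max element order in ℤ_9×ℤ_12 is lcm(9,12) = 36 < 108, so it has no element of order 108

No, ℤ_9 × ℤ_12 ≇ ℤ_108


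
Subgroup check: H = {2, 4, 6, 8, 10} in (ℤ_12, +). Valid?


Subgroup test for H = {2, 4, 6, 8, 10} in (ℤ_12, +):
(1) 0 ∈ H? No
(2) Closure: for all a,b ∈ H, (a+b) mod 12 ∈ H? No  [counterexample: 2 + 10 = 0 ∉ H]
(3) Inverses: for all a ∈ H, -a mod 12 ∈ H? Yes

No, H is not a subgroup of ℤ_12


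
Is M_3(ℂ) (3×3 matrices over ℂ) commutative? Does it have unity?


Matrix multiplication is non-commutative for n ≥ 2; the identity matrix I is the unity; singular matrices give zero divisors, so not an integral domain
Commutative: No
Integral domain: No
Has unity: Yes

M_3(ℂ) (3×3 matrices over ℂ): Commutative=No, Unity=Yes


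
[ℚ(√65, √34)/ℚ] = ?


[ℚ(√65,√34):ℚ] = [ℚ(√65,√34):ℚ(√65)]·[ℚ(√65):ℚ] = 2·2 = 4

[ℚ(√65, √34)/ℚ] = 4


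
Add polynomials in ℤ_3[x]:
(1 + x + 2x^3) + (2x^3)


Add coefficients mod 3:
x^0: 1 + 0 = 1 (mod 3)
x^1: 1 + 0 = 1 (mod 3)
x^2: 0 + 0 = 0 (mod 3)
x^3: 2 + 2 = 1 (mod 3)
Result: 1 + x + x^3

f + g = 1 + x + x^3


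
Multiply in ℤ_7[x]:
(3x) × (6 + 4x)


Expand and collect like terms; reduce coefficients mod 7:
x^0: 0·6 = 0 ≡ 0 (mod 7)
x^1: 0·4 + 3·6 = 18 ≡ 4 (mod 7)
x^2: 3·4 = 12 ≡ 5 (mod 7)
Result: 4x + 5x^2

f · g = 4x + 5x^2


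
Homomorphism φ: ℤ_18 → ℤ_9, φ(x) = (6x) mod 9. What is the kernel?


Kernel = preimage of identity
ker(φ) = {x ∈ ℤ_18 : 6x ≡ 0 (mod 9)}. Since 9 | 18, φ is well-defined. The kernel is the cyclic subgroup ⟨3⟩ of ℤ_18 (order 6), i.e. {0, 3, 6, 9, 12, 15}

ker(φ) = {0, 3, 6, 9, 12, 15}


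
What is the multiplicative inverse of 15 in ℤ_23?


Use the extended Euclidean algorithm to write 1 = 15·s + 23·t; then s mod 23 is the inverse.
Euclidean algorithm:
  15 = 0·23 + 15
  23 = 1·15 + 8
  15 = 1·8 + 7
  8 = 1·7 + 1
  7 = 7·1 + 0
gcd(15,23) = 1
Back-substitution gives: 15·(-3) + 23·(2) = 1
So 15⁻¹ ≡ -3 ≡ 20 (mod 23)
Check: 15 × 20 = 300 ≡ 1 (mod 23) ✓

15⁻¹ ≡ 20 (mod 23)


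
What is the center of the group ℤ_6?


Z(G) = {g ∈ G | gx = xg for all x ∈ G}
ℤ_6 is abelian, so Z(G) = G

Z(ℤ_6) = ℤ_6


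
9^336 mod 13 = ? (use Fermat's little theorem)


Fermat's little theorem: if p is prime and gcd(a,p)=1, then a^(p-1) ≡ 1 (mod p)
p = 13 is prime, gcd(9,13) = 1
Reduce exponent: 336 mod 12 = 0
So 9^336 ≡ 9^0 (mod 13)
9^0 = 1

9^336 ≡ 1 (mod 13)


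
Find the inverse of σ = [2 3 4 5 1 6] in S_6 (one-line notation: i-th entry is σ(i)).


To find σ⁻¹, swap domain and range:
σ(1) = 2 → σ⁻¹(2) = 1
σ(2) = 3 → σ⁻¹(3) = 2
σ(3) = 4 → σ⁻¹(4) = 3
σ(4) = 5 → σ⁻¹(5) = 4
σ(5) = 1 → σ⁻¹(1) = 5
σ(6) = 6 → σ⁻¹(6) = 6

σ⁻¹ = [5 1 2 3 4 6]


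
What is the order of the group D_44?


|D_n| = 2n (n rotations and n reflections)
|D_44| = 2×44 = 88

|D_44| = 88


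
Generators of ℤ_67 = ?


g generates ℤ_n iff gcd(g,n) = 1
Prime factors of 67: 67
Generators are g ∈ {1,...,66} not divisible by any of these primes.
Generators: {1, 2, 3, 4, 5, 6, 7, 8, 9, 10, 11, 12, 13, 14, 15, 16, 17, 18, 19, 20, 21, 22, 23, 24, 25, 26, 27, 28, 29, 30, 31, 32, 33, 34, 35, 36, 37, 38, 39, 40, 41, 42, 43, 44, 45, 46, 47, 48, 49, 50, 51, 52, 53, 54, 55, 56, 57, 58, 59, 60, 61, 62, 63, 64, 65, 66}
Number of generators = φ(67) = 66

Generators of ℤ_67 = {1, 2, 3, 4, 5, 6, 7, 8, 9, 10, 11, 12, 13, 14, 15, 16, 17, 18, 19, 20, 21, 22, 23, 24, 25, 26, 27, 28, 29, 30, 31, 32, 33, 34, 35, 36, 37, 38, 39, 40, 41, 42, 43, 44, 45, 46, 47, 48, 49, 50, 51, 52, 53, 54, 55, 56, 57, 58, 59, 60, 61, 62, 63, 64, 65, 66}


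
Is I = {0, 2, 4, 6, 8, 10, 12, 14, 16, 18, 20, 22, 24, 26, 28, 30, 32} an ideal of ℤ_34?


Check ideal conditions for I = {0, 2, 4, 6, 8, 10, 12, 14, 16, 18, 20, 22, 24, 26, 28, 30, 32} in ℤ_34:
(1) I is an additive subgroup? Yes
(2) For r ∈ ℤ_34 and a ∈ I: r·a ∈ I? Yes

Yes, I is an ideal of ℤ_34


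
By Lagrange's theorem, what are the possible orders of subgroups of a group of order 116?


Lagrange's theorem: |H| divides |G|
|G| = 116
Divisors of 116: 1, 2, 4, 29, 58, 116

Possible subgroup orders: {1, 2, 4, 29, 58, 116}


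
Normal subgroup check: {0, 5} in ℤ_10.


H = {0, 5} in ℤ_10
ℤ_10 is abelian; every subgroup of an abelian group is normal

Yes, normal subgroup


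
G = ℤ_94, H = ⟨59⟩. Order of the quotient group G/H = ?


|⟨59⟩| = n / gcd(59, 94) = 94 / 1 = 94
H is normal (ℤ_94 is abelian).
|G/H| = |G| / |H| = 94 / 94 = 1

|G/H| = 1


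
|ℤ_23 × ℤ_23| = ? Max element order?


|ℤ_23 × ℤ_23| = 23 × 23 = 529
Max element order = lcm(23,23) = 23
Cyclic? No (gcd=23)

|ℤ_23×ℤ_23| = 529, max element order = 23


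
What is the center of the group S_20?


Z(G) = {g ∈ G | gx = xg for all x ∈ G}
S_n is non-abelian for n ≥ 3; Z(S_20) is trivial

Z(S_20) = {e}


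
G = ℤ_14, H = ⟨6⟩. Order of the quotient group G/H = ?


|⟨6⟩| = n / gcd(6, 14) = 14 / 2 = 7
H is normal (ℤ_14 is abelian).
|G/H| = |G| / |H| = 14 / 7 = 2

|G/H| = 2


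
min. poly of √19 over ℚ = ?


√19 satisfies x² - 19 = 0, irreducible over ℚ since 19 is squarefree

Minimal polynomial: x² - 19


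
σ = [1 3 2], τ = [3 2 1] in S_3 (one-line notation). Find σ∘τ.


σ∘τ: apply τ first, then σ
1 →τ 3 →σ 2
2 →τ 2 →σ 3
3 →τ 1 →σ 1

σ∘τ = [2 3 1]


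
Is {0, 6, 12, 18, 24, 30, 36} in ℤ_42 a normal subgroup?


H = {0, 6, 12, 18, 24, 30, 36} in ℤ_42
ℤ_42 is abelian; every subgroup of an abelian group is normal

Yes, normal subgroup


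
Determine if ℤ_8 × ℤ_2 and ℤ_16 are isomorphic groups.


Comparing ℤ_8 × ℤ_2 and ℤ_16:
gcd(8,2) = 2 ≠ 1. Max element order in ℤ_8×ℤ_2 is lcm(8,2) = 8 < 16, so it has no element of order 16

No, ℤ_8 × ℤ_2 ≇ ℤ_16


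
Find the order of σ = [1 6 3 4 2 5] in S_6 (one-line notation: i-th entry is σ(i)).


Cycle decomposition: (2 6 5)
Cycle lengths: 3
Order = lcm(3) = 3

ord(σ) = 3


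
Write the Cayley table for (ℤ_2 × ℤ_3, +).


Elements: {(0,0), (0,1), (0,2), (1,0), (1,1), (1,2)}
Operation: componentwise addition mod (2, 3)
Entry (a, b) = ((a₁+b₁) mod 2, (a₂+b₂) mod 3)

Cayley table:
      | (0,0) | (0,1) | (0,2) | (1,0) | (1,1) | (1,2)
(0,0) | (0,0) | (0,1) | (0,2) | (1,0) | (1,1) | (1,2)
(0,1) | (0,1) | (0,2) | (0,0) | (1,1) | (1,2) | (1,0)
(0,2) | (0,2) | (0,0) | (0,1) | (1,2) | (1,0) | (1,1)
(1,0) | (1,0) | (1,1) | (1,2) | (0,0) | (0,1) | (0,2)
(1,1) | (1,1) | (1,2) | (1,0) | (0,1) | (0,2) | (0,0)
(1,2) | (1,2) | (1,0) | (1,1) | (0,2) | (0,0) | (0,1)


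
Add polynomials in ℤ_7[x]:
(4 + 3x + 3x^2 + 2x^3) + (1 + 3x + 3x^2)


Add coefficients mod 7:
x^0: 4 + 1 = 5 (mod 7)
x^1: 3 + 3 = 6 (mod 7)
x^2: 3 + 3 = 6 (mod 7)
x^3: 2 + 0 = 2 (mod 7)
Result: 5 + 6x + 6x^2 + 2x^3

f + g = 5 + 6x + 6x^2 + 2x^3


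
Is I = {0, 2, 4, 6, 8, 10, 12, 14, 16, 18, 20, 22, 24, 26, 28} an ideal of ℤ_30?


Check ideal conditions for I = {0, 2, 4, 6, 8, 10, 12, 14, 16, 18, 20, 22, 24, 26, 28} in ℤ_30:
(1) I is an additive subgroup? Yes
(2) For r ∈ ℤ_30 and a ∈ I: r·a ∈ I? Yes

Yes, I is an ideal of ℤ_30


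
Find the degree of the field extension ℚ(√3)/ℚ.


√3 has minimal polynomial x² - 3 (irreducible over ℚ since 3 is squarefree)

[ℚ(√3)/ℚ] = 2


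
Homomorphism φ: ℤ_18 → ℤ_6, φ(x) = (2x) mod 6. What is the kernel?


Kernel = preimage of identity
ker(φ) = {x ∈ ℤ_18 : 2x ≡ 0 (mod 6)}. Since 6 | 18, φ is well-defined. The kernel is the cyclic subgroup ⟨3⟩ of ℤ_18 (order 6), i.e. {0, 3, 6, 9, 12, 15}

ker(φ) = {0, 3, 6, 9, 12, 15}


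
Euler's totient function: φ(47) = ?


Factor n: 47 = 47
φ(n) = n · ∏(1 - 1/p) over distinct primes p | n
φ(47) = 47 · (1 - 1/47) = 46

φ(47) = 46


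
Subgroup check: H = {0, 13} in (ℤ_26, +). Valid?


Subgroup test for H = {0, 13} in (ℤ_26, +):
(1) 0 ∈ H? Yes
(2) Closure: for all a,b ∈ H, (a+b) mod 26 ∈ H? Yes
(3) Inverses: for all a ∈ H, -a mod 26 ∈ H? Yes

Yes, H is a subgroup of ℤ_26


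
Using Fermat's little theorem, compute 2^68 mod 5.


Fermat's little theorem: if p is prime and gcd(a,p)=1, then a^(p-1) ≡ 1 (mod p)
p = 5 is prime, gcd(2,5) = 1
Reduce exponent: 68 mod 4 = 0
So 2^68 ≡ 2^0 (mod 5)
2^0 = 1

2^68 ≡ 1 (mod 5)


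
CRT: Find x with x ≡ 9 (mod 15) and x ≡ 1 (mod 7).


m₁ = 15, m₂ = 7, gcd = 1, so CRT applies. M = m₁·m₂ = 105
Let M₁ = M/m₁ = 7, M₂ = M/m₂ = 15
Find y₁ ≡ M₁⁻¹ (mod m₁): 7⁻¹ ≡ 13 (mod 15)
Find y₂ ≡ M₂⁻¹ (mod m₂): 15⁻¹ ≡ 1 (mod 7)
x = a₁·M₁·y₁ + a₂·M₂·y₂ = 9·7·13 + 1·15·1 = 834
Reduce mod 105: x ≡ 99
Check: 99 mod 15 = 9 ✓, 99 mod 7 = 1 ✓

x ≡ 99 (mod 105)


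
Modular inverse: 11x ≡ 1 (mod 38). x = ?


Use the extended Euclidean algorithm to write 1 = 11·s + 38·t; then s mod 38 is the inverse.
Euclidean algorithm:
  11 = 0·38 + 11
  38 = 3·11 + 5
  11 = 2·5 + 1
  5 = 5·1 + 0
gcd(11,38) = 1
Back-substitution gives: 11·(7) + 38·(-2) = 1
So 11⁻¹ ≡ 7 ≡ 7 (mod 38)
Check: 11 × 7 = 77 ≡ 1 (mod 38) ✓

11⁻¹ ≡ 7 (mod 38)


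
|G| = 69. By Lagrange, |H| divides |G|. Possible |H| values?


Lagrange's theorem: |H| divides |G|
|G| = 69
Divisors of 69: 1, 3, 23, 69

Possible subgroup orders: {1, 3, 23, 69}


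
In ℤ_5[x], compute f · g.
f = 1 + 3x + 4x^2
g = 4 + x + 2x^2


Expand and collect like terms; reduce coefficients mod 5:
x^0: 1·4 = 4 ≡ 4 (mod 5)
x^1: 1·1 + 3·4 = 13 ≡ 3 (mod 5)
x^2: 1·2 + 3·1 + 4·4 = 21 ≡ 1 (mod 5)
x^3: 3·2 + 4·1 = 10 ≡ 0 (mod 5)
x^4: 4·2 = 8 ≡ 3 (mod 5)
Result: 4 + 3x + x^2 + 3x^4

f · g = 4 + 3x + x^2 + 3x^4


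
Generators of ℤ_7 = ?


g generates ℤ_n iff gcd(g,n) = 1
Checking each g ∈ {1,...,6}:
gcd(1,7) = 1
gcd(2,7) = 1
gcd(3,7) = 1
gcd(4,7) = 1
gcd(5,7) = 1
gcd(6,7) = 1
Generators: {1, 2, 3, 4, 5, 6}
Number of generators = φ(7) = 6

Generators of ℤ_7 = {1, 2, 3, 4, 5, 6}


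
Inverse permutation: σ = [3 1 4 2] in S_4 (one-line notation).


To find σ⁻¹, swap domain and range:
σ(1) = 3 → σ⁻¹(3) = 1
σ(2) = 1 → σ⁻¹(1) = 2
σ(3) = 4 → σ⁻¹(4) = 3
σ(4) = 2 → σ⁻¹(2) = 4

σ⁻¹ = [2 4 1 3]


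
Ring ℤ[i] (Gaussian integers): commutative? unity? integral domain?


ℤ[i] is a commutative integral domain with unity 1 (in fact a Euclidean domain)
Commutative: Yes
Integral domain: Yes
Has unity: Yes

ℤ[i] (Gaussian integers): Commutative=Yes, Unity=Yes


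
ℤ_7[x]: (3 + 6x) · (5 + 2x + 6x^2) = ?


Expand and collect like terms; reduce coefficients mod 7:
x^0: 3·5 = 15 ≡ 1 (mod 7)
x^1: 3·2 + 6·5 = 36 ≡ 1 (mod 7)
x^2: 3·6 + 6·2 = 30 ≡ 2 (mod 7)
x^3: 6·6 = 36 ≡ 1 (mod 7)
Result: 1 + x + 2x^2 + x^3

f · g = 1 + x + 2x^2 + x^3


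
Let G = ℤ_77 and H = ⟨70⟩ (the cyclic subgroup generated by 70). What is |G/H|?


|⟨70⟩| = n / gcd(70, 77) = 77 / 7 = 11
H is normal (ℤ_77 is abelian).
|G/H| = |G| / |H| = 77 / 11 = 7

|G/H| = 7


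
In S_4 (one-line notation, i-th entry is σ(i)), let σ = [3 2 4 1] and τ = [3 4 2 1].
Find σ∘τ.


σ∘τ: apply τ first, then σ
1 →τ 3 →σ 4
2 →τ 4 →σ 1
3 →τ 2 →σ 2
4 →τ 1 →σ 3

σ∘τ = [4 1 2 3]


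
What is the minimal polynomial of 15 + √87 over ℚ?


Let α = 15 + √87. Then α - 15 = √87, so (α - 15)² = 87, giving α² - 30α + 138 = 0. Degree 2 and α ∉ ℚ, so this is the minimal polynomial.

Minimal polynomial: x² - 30x + 138


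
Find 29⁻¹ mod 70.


Use the extended Euclidean algorithm to write 1 = 29·s + 70·t; then s mod 70 is the inverse.
Euclidean algorithm:
  29 = 0·70 + 29
  70 = 2·29 + 12
  29 = 2·12 + 5
  12 = 2·5 + 2
  5 = 2·2 + 1
  2 = 2·1 + 0
gcd(29,70) = 1
Back-substitution gives: 29·(29) + 70·(-12) = 1
So 29⁻¹ ≡ 29 ≡ 29 (mod 70)
Check: 29 × 29 = 841 ≡ 1 (mod 70) ✓

29⁻¹ ≡ 29 (mod 70)


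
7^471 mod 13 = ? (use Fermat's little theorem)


Fermat's little theorem: if p is prime and gcd(a,p)=1, then a^(p-1) ≡ 1 (mod p)
p = 13 is prime, gcd(7,13) = 1
Reduce exponent: 471 mod 12 = 3
So 7^471 ≡ 7^3 (mod 13)
7^3 mod 13 = 5

7^471 ≡ 5 (mod 13)


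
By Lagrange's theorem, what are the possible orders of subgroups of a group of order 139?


Lagrange's theorem: |H| divides |G|
|G| = 139
Divisors of 139: 1, 139

Possible subgroup orders: {1, 139}


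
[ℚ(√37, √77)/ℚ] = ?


[ℚ(√37,√77):ℚ] = [ℚ(√37,√77):ℚ(√37)]·[ℚ(√37):ℚ] = 2·2 = 4

[ℚ(√37, √77)/ℚ] = 4


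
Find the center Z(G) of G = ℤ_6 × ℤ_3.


Z(G) = {g ∈ G | gx = xg for all x ∈ G}
Direct product of abelian groups is abelian, so Z(G) = G

Z(ℤ_6 × ℤ_3) = ℤ_6 × ℤ_3


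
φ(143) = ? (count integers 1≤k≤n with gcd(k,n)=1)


Factor n: 143 = 11 × 13
φ(n) = n · ∏(1 - 1/p) over distinct primes p | n
φ(143) = 143 · (1 - 1/11) · (1 - 1/13) = 120

φ(143) = 120


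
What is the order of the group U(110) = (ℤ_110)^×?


U(n) is the group of units mod n; |U(n)| = φ(n)
|U(110)| = φ(110) = 40

|U(110) = (ℤ_110)^×| = 40


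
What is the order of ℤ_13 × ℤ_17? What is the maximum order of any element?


|ℤ_13 × ℤ_17| = 13 × 17 = 221
Max element order = lcm(13,17) = 221
Cyclic? Yes (gcd=1)

|ℤ_13×ℤ_17| = 221, max element order = 221


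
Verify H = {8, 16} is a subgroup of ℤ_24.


Subgroup test for H = {8, 16} in (ℤ_24, +):
(1) 0 ∈ H? No
(2) Closure: for all a,b ∈ H, (a+b) mod 24 ∈ H? No  [counterexample: 8 + 16 = 0 ∉ H]
(3) Inverses: for all a ∈ H, -a mod 24 ∈ H? Yes

No, H is not a subgroup of ℤ_24


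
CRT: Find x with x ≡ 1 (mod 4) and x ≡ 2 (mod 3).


m₁ = 4, m₂ = 3, gcd = 1, so CRT applies. M = m₁·m₂ = 12
Let M₁ = M/m₁ = 3, M₂ = M/m₂ = 4
Find y₁ ≡ M₁⁻¹ (mod m₁): 3⁻¹ ≡ 3 (mod 4)
Find y₂ ≡ M₂⁻¹ (mod m₂): 4⁻¹ ≡ 1 (mod 3)
x = a₁·M₁·y₁ + a₂·M₂·y₂ = 1·3·3 + 2·4·1 = 17
Reduce mod 12: x ≡ 5
Check: 5 mod 4 = 1 ✓, 5 mod 3 = 2 ✓

x ≡ 5 (mod 12)


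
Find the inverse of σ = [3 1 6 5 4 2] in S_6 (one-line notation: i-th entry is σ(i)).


To find σ⁻¹, swap domain and range:
σ(1) = 3 → σ⁻¹(3) = 1
σ(2) = 1 → σ⁻¹(1) = 2
σ(3) = 6 → σ⁻¹(6) = 3
σ(4) = 5 → σ⁻¹(5) = 4
σ(5) = 4 → σ⁻¹(4) = 5
σ(6) = 2 → σ⁻¹(2) = 6

σ⁻¹ = [2 6 1 5 4 3]


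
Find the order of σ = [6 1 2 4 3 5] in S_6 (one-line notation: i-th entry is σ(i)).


Cycle decomposition: (1 6 5 3 2)
Cycle lengths: 5
Order = lcm(5) = 5

ord(σ) = 5


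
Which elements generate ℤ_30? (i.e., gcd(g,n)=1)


g generates ℤ_n iff gcd(g,n) = 1
Prime factors of 30: 2, 3, 5
Generators are g ∈ {1,...,29} not divisible by any of these primes.
Generators: {1, 7, 11, 13, 17, 19, 23, 29}
Number of generators = φ(30) = 8

Generators of ℤ_30 = {1, 7, 11, 13, 17, 19, 23, 29}


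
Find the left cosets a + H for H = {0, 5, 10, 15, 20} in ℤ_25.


H = {0, 5, 10, 15, 20}, |H| = 5
Number of cosets = |G|/|H| = 25/5 = 5
0 + H = {0, 5, 10, 15, 20}
1 + H = {1, 6, 11, 16, 21}
2 + H = {2, 7, 12, 17, 22}
3 + H = {3, 8, 13, 18, 23}
4 + H = {4, 9, 14, 19, 24}

Cosets: 0+H={0,5,10,15,20}; 1+H={1,6,11,16,21}; 2+H={2,7,12,17,22}; 3+H={3,8,13,18,23}; 4+H={4,9,14,19,24}


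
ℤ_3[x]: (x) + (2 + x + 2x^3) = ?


Add coefficients mod 3:
x^0: 0 + 2 = 2 (mod 3)
x^1: 1 + 1 = 2 (mod 3)
x^2: 0 + 0 = 0 (mod 3)
x^3: 0 + 2 = 2 (mod 3)
Result: 2 + 2x + 2x^3

f + g = 2 + 2x + 2x^3


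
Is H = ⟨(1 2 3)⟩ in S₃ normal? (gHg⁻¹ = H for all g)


H = ⟨(1 2 3)⟩ in S₃
⟨(1 2 3)⟩ has order 3 and index 2 in S₃; index-2 subgroups are normal

Yes, normal subgroup


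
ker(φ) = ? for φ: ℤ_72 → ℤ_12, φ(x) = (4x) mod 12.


Kernel = preimage of identity
ker(φ) = {x ∈ ℤ_72 : 4x ≡ 0 (mod 12)}. Since 12 | 72, φ is well-defined. The kernel is the cyclic subgroup ⟨3⟩ of ℤ_72 (order 24), i.e. {0, 3, 6, 9, 12, 15, 18, 21, 24, 27, 30, 33, 36, 39, 42, 45, 48, 51, 54, 57, 60, 63, 66, 69}

ker(φ) = {0, 3, 6, 9, 12, 15, 18, 21, 24, 27, 30, 33, 36, 39, 42, 45, 48, 51, 54, 57, 60, 63, 66, 69}


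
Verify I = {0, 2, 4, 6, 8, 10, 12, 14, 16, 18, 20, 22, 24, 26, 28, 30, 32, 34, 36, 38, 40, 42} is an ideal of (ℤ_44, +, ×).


Check ideal conditions for I = {0, 2, 4, 6, 8, 10, 12, 14, 16, 18, 20, 22, 24, 26, 28, 30, 32, 34, 36, 38, 40, 42} in ℤ_44:
(1) I is an additive subgroup? Yes
(2) For r ∈ ℤ_44 and a ∈ I: r·a ∈ I? Yes

Yes, I is an ideal of ℤ_44


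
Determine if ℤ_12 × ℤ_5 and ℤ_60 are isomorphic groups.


Comparing ℤ_12 × ℤ_5 and ℤ_60:
gcd(12,5) = 1, so ℤ_12 × ℤ_5 ≅ ℤ_60 (CRT)

Yes, ℤ_12 × ℤ_5 ≅ ℤ_60


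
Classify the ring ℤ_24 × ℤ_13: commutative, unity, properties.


Direct product ring; commutative with unity (1,1); but (1,0)·(0,1) = (0,0) gives zero divisors, so not an integral domain
Commutative: Yes
Integral domain: No
Has unity: Yes

ℤ_24 × ℤ_13: Commutative=Yes, Unity=Yes


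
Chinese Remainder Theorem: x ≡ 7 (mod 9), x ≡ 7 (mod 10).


m₁ = 9, m₂ = 10, gcd = 1, so CRT applies. M = m₁·m₂ = 90
Let M₁ = M/m₁ = 10, M₂ = M/m₂ = 9
Find y₁ ≡ M₁⁻¹ (mod m₁): 10⁻¹ ≡ 1 (mod 9)
Find y₂ ≡ M₂⁻¹ (mod m₂): 9⁻¹ ≡ 9 (mod 10)
x = a₁·M₁·y₁ + a₂·M₂·y₂ = 7·10·1 + 7·9·9 = 637
Reduce mod 90: x ≡ 7
Check: 7 mod 9 = 7 ✓, 7 mod 10 = 7 ✓

x ≡ 7 (mod 90)


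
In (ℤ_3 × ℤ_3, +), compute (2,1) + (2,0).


Operation: componentwise addition mod (3, 3)
(2,1) + (2,0) = ((a₁+b₁) mod 3, (a₂+b₂) mod 3) with a = (2,1), b = (2,0)

(2,1) + (2,0) = (1,1)


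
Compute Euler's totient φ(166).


Factor n: 166 = 2 × 83
φ(n) = n · ∏(1 - 1/p) over distinct primes p | n
φ(166) = 166 · (1 - 1/2) · (1 - 1/83) = 82

φ(166) = 82


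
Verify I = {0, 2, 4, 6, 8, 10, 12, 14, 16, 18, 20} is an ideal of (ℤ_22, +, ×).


Check ideal conditions for I = {0, 2, 4, 6, 8, 10, 12, 14, 16, 18, 20} in ℤ_22:
(1) I is an additive subgroup? Yes
(2) For r ∈ ℤ_22 and a ∈ I: r·a ∈ I? Yes

Yes, I is an ideal of ℤ_22


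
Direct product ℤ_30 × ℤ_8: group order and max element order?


|ℤ_30 × ℤ_8| = 30 × 8 = 240
Max element order = lcm(30,8) = 120
Cyclic? No (gcd=2)

|ℤ_30×ℤ_8| = 240, max element order = 120


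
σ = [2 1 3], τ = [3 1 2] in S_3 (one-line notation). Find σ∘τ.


σ∘τ: apply τ first, then σ
1 →τ 3 →σ 3
2 →τ 1 →σ 2
3 →τ 2 →σ 1

σ∘τ = [3 2 1]


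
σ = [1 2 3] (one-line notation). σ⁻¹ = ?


To find σ⁻¹, swap domain and range:
σ(1) = 1 → σ⁻¹(1) = 1
σ(2) = 2 → σ⁻¹(2) = 2
σ(3) = 3 → σ⁻¹(3) = 3

σ⁻¹ = [1 2 3]


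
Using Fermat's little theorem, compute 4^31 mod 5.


Fermat's little theorem: if p is prime and gcd(a,p)=1, then a^(p-1) ≡ 1 (mod p)
p = 5 is prime, gcd(4,5) = 1
Reduce exponent: 31 mod 4 = 3
So 4^31 ≡ 4^3 (mod 5)
4^3 mod 5 = 4

4^31 ≡ 4 (mod 5)


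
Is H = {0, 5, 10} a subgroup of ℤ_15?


Subgroup test for H = {0, 5, 10} in (ℤ_15, +):
(1) 0 ∈ H? Yes
(2) Closure: for all a,b ∈ H, (a+b) mod 15 ∈ H? Yes
(3) Inverses: for all a ∈ H, -a mod 15 ∈ H? Yes

Yes, H is a subgroup of ℤ_15


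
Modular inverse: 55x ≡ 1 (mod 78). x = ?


Use the extended Euclidean algorithm to write 1 = 55·s + 78·t; then s mod 78 is the inverse.
Euclidean algorithm:
  55 = 0·78 + 55
  78 = 1·55 + 23
  55 = 2·23 + 9
  23 = 2·9 + 5
  9 = 1·5 + 4
  5 = 1·4 + 1
  4 = 4·1 + 0
gcd(55,78) = 1
Back-substitution gives: 55·(-17) + 78·(12) = 1
So 55⁻¹ ≡ -17 ≡ 61 (mod 78)
Check: 55 × 61 = 3355 ≡ 1 (mod 78) ✓

55⁻¹ ≡ 61 (mod 78)


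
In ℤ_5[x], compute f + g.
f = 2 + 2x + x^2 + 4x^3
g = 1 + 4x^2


Add coefficients mod 5:
x^0: 2 + 1 = 3 (mod 5)
x^1: 2 + 0 = 2 (mod 5)
x^2: 1 + 4 = 0 (mod 5)
x^3: 4 + 0 = 4 (mod 5)
Result: 3 + 2x + 4x^3

f + g = 3 + 2x + 4x^3
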